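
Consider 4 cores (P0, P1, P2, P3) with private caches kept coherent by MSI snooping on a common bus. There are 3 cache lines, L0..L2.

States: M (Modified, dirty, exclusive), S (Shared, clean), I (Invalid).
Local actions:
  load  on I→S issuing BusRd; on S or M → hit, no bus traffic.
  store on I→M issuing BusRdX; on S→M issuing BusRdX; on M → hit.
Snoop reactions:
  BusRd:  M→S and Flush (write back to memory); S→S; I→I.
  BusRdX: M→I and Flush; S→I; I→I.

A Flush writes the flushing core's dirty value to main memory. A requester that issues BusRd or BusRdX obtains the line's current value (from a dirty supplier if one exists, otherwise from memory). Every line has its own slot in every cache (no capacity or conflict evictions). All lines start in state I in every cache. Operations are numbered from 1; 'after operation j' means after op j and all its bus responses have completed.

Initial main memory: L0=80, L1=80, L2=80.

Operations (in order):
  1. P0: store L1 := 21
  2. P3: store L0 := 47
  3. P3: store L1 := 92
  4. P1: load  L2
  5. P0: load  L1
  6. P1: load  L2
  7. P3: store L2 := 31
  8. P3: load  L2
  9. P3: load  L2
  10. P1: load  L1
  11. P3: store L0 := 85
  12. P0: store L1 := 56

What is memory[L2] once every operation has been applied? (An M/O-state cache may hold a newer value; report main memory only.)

memory[L2] = 80

  op1 P0: store L1 := 21 → M/I/I/I on L1; bus BusRdX; mem=80
  op2 P3: store L0 := 47 → I/I/I/M on L0; bus BusRdX; mem=80
  op3 P3: store L1 := 92 → I/I/I/M on L1; bus BusRdX Flush; mem=21
  op4 P1: load  L2 → I/S/I/I on L2; bus BusRd; mem=80
  op5 P0: load  L1 → S/I/I/S on L1; bus BusRd Flush; mem=92
  op6 P1: load  L2 → I/S/I/I on L2; bus (none); mem=80
  op7 P3: store L2 := 31 → I/I/I/M on L2; bus BusRdX; mem=80
  op8 P3: load  L2 → I/I/I/M on L2; bus (none); mem=80
  op9 P3: load  L2 → I/I/I/M on L2; bus (none); mem=80
  op10 P1: load  L1 → S/S/I/S on L1; bus BusRd; mem=92
  op11 P3: store L0 := 85 → I/I/I/M on L0; bus (none); mem=80
  op12 P0: store L1 := 56 → M/I/I/I on L1; bus BusRdX; mem=92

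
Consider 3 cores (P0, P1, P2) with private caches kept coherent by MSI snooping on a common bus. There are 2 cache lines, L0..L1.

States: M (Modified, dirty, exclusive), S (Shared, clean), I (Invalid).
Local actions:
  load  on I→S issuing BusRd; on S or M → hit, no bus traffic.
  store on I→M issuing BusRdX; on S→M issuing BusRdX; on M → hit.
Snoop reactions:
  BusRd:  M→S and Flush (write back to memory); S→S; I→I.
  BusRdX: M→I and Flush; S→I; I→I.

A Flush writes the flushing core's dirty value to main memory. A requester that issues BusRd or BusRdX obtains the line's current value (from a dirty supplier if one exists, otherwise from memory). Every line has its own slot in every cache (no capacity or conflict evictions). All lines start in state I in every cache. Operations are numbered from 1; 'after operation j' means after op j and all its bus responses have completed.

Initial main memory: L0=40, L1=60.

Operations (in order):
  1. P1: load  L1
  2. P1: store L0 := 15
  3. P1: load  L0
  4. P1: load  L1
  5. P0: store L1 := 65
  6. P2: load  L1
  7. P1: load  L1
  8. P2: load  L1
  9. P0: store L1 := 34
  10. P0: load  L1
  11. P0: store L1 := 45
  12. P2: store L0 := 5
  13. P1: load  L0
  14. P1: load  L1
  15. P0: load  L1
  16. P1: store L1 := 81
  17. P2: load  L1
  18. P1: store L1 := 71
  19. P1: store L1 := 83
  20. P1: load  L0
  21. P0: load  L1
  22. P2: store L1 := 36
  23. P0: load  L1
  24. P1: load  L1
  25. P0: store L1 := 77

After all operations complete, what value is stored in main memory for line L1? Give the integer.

  op1 P1: load  L1 → I/S/I on L1; bus BusRd; mem=60
  op2 P1: store L0 := 15 → I/M/I on L0; bus BusRdX; mem=40
  op3 P1: load  L0 → I/M/I on L0; bus (none); mem=40
  op4 P1: load  L1 → I/S/I on L1; bus (none); mem=60
  op5 P0: store L1 := 65 → M/I/I on L1; bus BusRdX; mem=60
  op6 P2: load  L1 → S/I/S on L1; bus BusRd Flush; mem=65
  op7 P1: load  L1 → S/S/S on L1; bus BusRd; mem=65
  op8 P2: load  L1 → S/S/S on L1; bus (none); mem=65
  op9 P0: store L1 := 34 → M/I/I on L1; bus BusRdX; mem=65
  op10 P0: load  L1 → M/I/I on L1; bus (none); mem=65
  op11 P0: store L1 := 45 → M/I/I on L1; bus (none); mem=65
  op12 P2: store L0 := 5 → I/I/M on L0; bus BusRdX Flush; mem=15
  op13 P1: load  L0 → I/S/S on L0; bus BusRd Flush; mem=5
  op14 P1: load  L1 → S/S/I on L1; bus BusRd Flush; mem=45
  op15 P0: load  L1 → S/S/I on L1; bus (none); mem=45
  op16 P1: store L1 := 81 → I/M/I on L1; bus BusRdX; mem=45
  op17 P2: load  L1 → I/S/S on L1; bus BusRd Flush; mem=81
  op18 P1: store L1 := 71 → I/M/I on L1; bus BusRdX; mem=81
  op19 P1: store L1 := 83 → I/M/I on L1; bus (none); mem=81
  op20 P1: load  L0 → I/S/S on L0; bus (none); mem=5
  op21 P0: load  L1 → S/S/I on L1; bus BusRd Flush; mem=83
  op22 P2: store L1 := 36 → I/I/M on L1; bus BusRdX; mem=83
  op23 P0: load  L1 → S/I/S on L1; bus BusRd Flush; mem=36
  op24 P1: load  L1 → S/S/S on L1; bus BusRd; mem=36
  op25 P0: store L1 := 77 → M/I/I on L1; bus BusRdX; mem=36

memory[L1] = 36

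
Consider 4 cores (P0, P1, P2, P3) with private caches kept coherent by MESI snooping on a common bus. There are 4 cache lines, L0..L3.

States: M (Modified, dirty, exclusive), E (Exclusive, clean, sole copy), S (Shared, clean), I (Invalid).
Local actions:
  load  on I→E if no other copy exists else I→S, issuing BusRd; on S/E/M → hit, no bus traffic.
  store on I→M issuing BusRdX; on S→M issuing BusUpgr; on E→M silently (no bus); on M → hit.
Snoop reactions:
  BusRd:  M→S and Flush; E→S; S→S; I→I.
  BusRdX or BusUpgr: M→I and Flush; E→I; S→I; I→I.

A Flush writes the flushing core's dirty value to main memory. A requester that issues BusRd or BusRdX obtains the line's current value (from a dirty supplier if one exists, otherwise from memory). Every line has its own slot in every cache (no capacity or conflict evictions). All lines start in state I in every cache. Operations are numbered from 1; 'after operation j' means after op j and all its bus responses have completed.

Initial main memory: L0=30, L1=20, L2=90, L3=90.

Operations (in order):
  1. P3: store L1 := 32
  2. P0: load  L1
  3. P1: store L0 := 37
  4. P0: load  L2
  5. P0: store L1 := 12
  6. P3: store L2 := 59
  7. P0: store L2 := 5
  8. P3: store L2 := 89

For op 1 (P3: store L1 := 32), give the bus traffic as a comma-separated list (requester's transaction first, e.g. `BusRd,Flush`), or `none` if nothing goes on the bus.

bus = BusRdX

[1] P3: store L1 := 32 | P0:I, P1:I, P2:I, P3:M(32) | bus: BusRdX
[2] P0: load  L1 | P0:S(32), P1:I, P2:I, P3:S(32) | bus: BusRd,Flush
[3] P1: store L0 := 37 | P0:I, P1:M(37), P2:I, P3:I | bus: BusRdX
[4] P0: load  L2 | P0:E(90), P1:I, P2:I, P3:I | bus: BusRd
[5] P0: store L1 := 12 | P0:M(12), P1:I, P2:I, P3:I | bus: BusUpgr
[6] P3: store L2 := 59 | P0:I, P1:I, P2:I, P3:M(59) | bus: BusRdX
[7] P0: store L2 := 5 | P0:M(5), P1:I, P2:I, P3:I | bus: BusRdX,Flush
[8] P3: store L2 := 89 | P0:I, P1:I, P2:I, P3:M(89) | bus: BusRdX,Flush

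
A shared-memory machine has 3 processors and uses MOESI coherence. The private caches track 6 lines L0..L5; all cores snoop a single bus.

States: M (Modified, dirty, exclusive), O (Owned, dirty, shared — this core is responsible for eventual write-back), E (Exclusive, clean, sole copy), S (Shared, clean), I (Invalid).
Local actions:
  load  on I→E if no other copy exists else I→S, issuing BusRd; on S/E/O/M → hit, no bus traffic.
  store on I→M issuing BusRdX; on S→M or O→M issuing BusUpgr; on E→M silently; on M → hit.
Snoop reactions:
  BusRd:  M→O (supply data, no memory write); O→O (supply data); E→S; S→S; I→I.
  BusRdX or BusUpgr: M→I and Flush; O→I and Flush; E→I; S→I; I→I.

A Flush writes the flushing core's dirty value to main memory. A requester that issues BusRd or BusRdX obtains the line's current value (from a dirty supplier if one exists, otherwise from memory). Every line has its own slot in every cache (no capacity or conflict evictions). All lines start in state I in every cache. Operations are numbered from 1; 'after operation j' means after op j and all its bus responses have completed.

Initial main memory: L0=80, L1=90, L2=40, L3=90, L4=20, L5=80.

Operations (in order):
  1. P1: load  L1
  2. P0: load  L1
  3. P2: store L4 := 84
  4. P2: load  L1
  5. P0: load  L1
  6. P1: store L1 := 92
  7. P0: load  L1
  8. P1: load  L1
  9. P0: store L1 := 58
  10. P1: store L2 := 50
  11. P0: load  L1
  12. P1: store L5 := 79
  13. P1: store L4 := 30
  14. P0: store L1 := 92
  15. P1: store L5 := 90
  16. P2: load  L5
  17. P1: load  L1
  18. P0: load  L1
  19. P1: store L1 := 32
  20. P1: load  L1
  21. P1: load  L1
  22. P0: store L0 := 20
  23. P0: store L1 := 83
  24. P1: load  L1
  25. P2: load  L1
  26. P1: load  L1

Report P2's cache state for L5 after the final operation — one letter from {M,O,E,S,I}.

  op1 P1: load  L1 → I/E/I on L1; bus BusRd; mem=90
  op2 P0: load  L1 → S/S/I on L1; bus BusRd; mem=90
  op3 P2: store L4 := 84 → I/I/M on L4; bus BusRdX; mem=20
  op4 P2: load  L1 → S/S/S on L1; bus BusRd; mem=90
  op5 P0: load  L1 → S/S/S on L1; bus (none); mem=90
  op6 P1: store L1 := 92 → I/M/I on L1; bus BusUpgr; mem=90
  op7 P0: load  L1 → S/O/I on L1; bus BusRd; mem=90
  op8 P1: load  L1 → S/O/I on L1; bus (none); mem=90
  op9 P0: store L1 := 58 → M/I/I on L1; bus BusUpgr Flush; mem=92
  op10 P1: store L2 := 50 → I/M/I on L2; bus BusRdX; mem=40
  op11 P0: load  L1 → M/I/I on L1; bus (none); mem=92
  op12 P1: store L5 := 79 → I/M/I on L5; bus BusRdX; mem=80
  op13 P1: store L4 := 30 → I/M/I on L4; bus BusRdX Flush; mem=84
  op14 P0: store L1 := 92 → M/I/I on L1; bus (none); mem=92
  op15 P1: store L5 := 90 → I/M/I on L5; bus (none); mem=80
  op16 P2: load  L5 → I/O/S on L5; bus BusRd; mem=80
  op17 P1: load  L1 → O/S/I on L1; bus BusRd; mem=92
  op18 P0: load  L1 → O/S/I on L1; bus (none); mem=92
  op19 P1: store L1 := 32 → I/M/I on L1; bus BusUpgr Flush; mem=92
  op20 P1: load  L1 → I/M/I on L1; bus (none); mem=92
  op21 P1: load  L1 → I/M/I on L1; bus (none); mem=92
  op22 P0: store L0 := 20 → M/I/I on L0; bus BusRdX; mem=80
  op23 P0: store L1 := 83 → M/I/I on L1; bus BusRdX Flush; mem=32
  op24 P1: load  L1 → O/S/I on L1; bus BusRd; mem=32
  op25 P2: load  L1 → O/S/S on L1; bus BusRd; mem=32
  op26 P1: load  L1 → O/S/S on L1; bus (none); mem=32

state = S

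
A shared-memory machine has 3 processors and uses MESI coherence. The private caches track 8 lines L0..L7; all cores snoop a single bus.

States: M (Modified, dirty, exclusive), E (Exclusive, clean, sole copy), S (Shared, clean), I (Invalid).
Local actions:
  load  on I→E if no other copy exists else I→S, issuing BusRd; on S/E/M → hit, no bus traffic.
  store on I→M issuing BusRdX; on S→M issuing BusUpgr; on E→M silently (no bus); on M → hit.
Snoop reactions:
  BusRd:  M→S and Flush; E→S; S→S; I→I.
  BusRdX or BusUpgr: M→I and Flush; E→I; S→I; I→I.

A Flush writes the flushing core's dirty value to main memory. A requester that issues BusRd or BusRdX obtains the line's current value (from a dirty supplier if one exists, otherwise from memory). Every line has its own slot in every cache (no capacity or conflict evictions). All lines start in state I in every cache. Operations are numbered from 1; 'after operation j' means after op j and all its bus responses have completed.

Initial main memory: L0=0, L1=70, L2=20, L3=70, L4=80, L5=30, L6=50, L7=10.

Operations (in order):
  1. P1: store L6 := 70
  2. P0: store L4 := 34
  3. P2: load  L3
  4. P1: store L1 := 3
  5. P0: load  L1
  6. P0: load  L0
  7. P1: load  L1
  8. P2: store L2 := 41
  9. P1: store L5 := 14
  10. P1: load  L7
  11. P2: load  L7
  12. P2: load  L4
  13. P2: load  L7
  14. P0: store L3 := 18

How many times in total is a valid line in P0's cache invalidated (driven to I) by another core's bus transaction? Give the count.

step 1: P1: store L6 := 70  ⟶  IMI  (L6)  txn=BusRdX  M[L6]=50
step 2: P0: store L4 := 34  ⟶  MII  (L4)  txn=BusRdX  M[L4]=80
step 3: P2: load  L3  ⟶  IIE  (L3)  txn=BusRd  M[L3]=70
step 4: P1: store L1 := 3  ⟶  IMI  (L1)  txn=BusRdX  M[L1]=70
step 5: P0: load  L1  ⟶  SSI  (L1)  txn=BusRd+Flush  M[L1]=3
step 6: P0: load  L0  ⟶  EII  (L0)  txn=BusRd  M[L0]=0
step 7: P1: load  L1  ⟶  SSI  (L1)  txn=∅  M[L1]=3
step 8: P2: store L2 := 41  ⟶  IIM  (L2)  txn=BusRdX  M[L2]=20
step 9: P1: store L5 := 14  ⟶  IMI  (L5)  txn=BusRdX  M[L5]=30
step 10: P1: load  L7  ⟶  IEI  (L7)  txn=BusRd  M[L7]=10
step 11: P2: load  L7  ⟶  ISS  (L7)  txn=BusRd  M[L7]=10
step 12: P2: load  L4  ⟶  SIS  (L4)  txn=BusRd+Flush  M[L4]=34
step 13: P2: load  L7  ⟶  ISS  (L7)  txn=∅  M[L7]=10
step 14: P0: store L3 := 18  ⟶  MII  (L3)  txn=BusRdX  M[L3]=70

invalidations = 0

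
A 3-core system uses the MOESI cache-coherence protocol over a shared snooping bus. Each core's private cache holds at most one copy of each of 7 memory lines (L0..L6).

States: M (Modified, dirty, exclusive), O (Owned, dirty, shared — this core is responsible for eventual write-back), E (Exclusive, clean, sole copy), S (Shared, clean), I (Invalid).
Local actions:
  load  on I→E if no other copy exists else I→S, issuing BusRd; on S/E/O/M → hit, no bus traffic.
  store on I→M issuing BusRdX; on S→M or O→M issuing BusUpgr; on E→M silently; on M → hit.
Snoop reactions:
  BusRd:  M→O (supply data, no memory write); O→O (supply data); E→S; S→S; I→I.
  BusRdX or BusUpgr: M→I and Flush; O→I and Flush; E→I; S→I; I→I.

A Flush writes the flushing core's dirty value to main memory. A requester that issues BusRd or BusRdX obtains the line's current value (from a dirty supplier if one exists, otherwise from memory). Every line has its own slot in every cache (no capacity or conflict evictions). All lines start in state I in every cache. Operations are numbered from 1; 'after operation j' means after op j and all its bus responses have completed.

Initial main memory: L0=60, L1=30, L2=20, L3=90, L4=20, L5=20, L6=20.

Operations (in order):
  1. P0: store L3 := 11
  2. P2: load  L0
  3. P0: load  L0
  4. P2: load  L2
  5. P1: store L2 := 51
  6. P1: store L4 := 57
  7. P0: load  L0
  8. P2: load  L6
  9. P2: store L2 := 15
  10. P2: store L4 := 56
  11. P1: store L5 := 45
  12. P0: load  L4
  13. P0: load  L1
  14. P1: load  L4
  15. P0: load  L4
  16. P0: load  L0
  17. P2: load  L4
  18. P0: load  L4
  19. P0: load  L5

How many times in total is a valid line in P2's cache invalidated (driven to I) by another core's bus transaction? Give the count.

invalidations = 1

  op1 P0: store L3 := 11 → M/I/I on L3; bus BusRdX; mem=90
  op2 P2: load  L0 → I/I/E on L0; bus BusRd; mem=60
  op3 P0: load  L0 → S/I/S on L0; bus BusRd; mem=60
  op4 P2: load  L2 → I/I/E on L2; bus BusRd; mem=20
  op5 P1: store L2 := 51 → I/M/I on L2; bus BusRdX; mem=20
  op6 P1: store L4 := 57 → I/M/I on L4; bus BusRdX; mem=20
  op7 P0: load  L0 → S/I/S on L0; bus (none); mem=60
  op8 P2: load  L6 → I/I/E on L6; bus BusRd; mem=20
  op9 P2: store L2 := 15 → I/I/M on L2; bus BusRdX Flush; mem=51
  op10 P2: store L4 := 56 → I/I/M on L4; bus BusRdX Flush; mem=57
  op11 P1: store L5 := 45 → I/M/I on L5; bus BusRdX; mem=20
  op12 P0: load  L4 → S/I/O on L4; bus BusRd; mem=57
  op13 P0: load  L1 → E/I/I on L1; bus BusRd; mem=30
  op14 P1: load  L4 → S/S/O on L4; bus BusRd; mem=57
  op15 P0: load  L4 → S/S/O on L4; bus (none); mem=57
  op16 P0: load  L0 → S/I/S on L0; bus (none); mem=60
  op17 P2: load  L4 → S/S/O on L4; bus (none); mem=57
  op18 P0: load  L4 → S/S/O on L4; bus (none); mem=57
  op19 P0: load  L5 → S/O/I on L5; bus BusRd; mem=20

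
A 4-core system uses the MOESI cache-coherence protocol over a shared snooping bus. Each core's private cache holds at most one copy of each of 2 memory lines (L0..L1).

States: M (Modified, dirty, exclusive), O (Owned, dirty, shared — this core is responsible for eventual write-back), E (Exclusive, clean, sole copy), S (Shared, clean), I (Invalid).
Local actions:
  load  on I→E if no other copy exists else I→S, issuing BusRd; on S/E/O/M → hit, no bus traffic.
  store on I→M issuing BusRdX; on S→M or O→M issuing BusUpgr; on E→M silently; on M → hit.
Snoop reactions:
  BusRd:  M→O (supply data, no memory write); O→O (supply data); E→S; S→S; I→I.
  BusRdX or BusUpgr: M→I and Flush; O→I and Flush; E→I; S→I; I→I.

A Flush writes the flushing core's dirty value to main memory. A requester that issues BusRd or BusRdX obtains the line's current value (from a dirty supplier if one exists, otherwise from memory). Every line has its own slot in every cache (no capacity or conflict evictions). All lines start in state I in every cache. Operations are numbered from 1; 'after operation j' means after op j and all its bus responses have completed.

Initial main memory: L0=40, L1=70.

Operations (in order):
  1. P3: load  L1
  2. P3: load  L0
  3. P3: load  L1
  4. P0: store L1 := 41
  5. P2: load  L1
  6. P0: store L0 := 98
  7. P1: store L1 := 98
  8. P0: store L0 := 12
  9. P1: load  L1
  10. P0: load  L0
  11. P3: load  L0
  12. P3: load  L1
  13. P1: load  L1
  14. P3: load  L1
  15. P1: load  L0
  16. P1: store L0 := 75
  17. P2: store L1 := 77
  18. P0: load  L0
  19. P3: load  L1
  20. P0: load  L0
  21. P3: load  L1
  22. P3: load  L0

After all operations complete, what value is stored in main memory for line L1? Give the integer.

memory[L1] = 98

  op1 P3: load  L1 → I/I/I/E on L1; bus BusRd; mem=70
  op2 P3: load  L0 → I/I/I/E on L0; bus BusRd; mem=40
  op3 P3: load  L1 → I/I/I/E on L1; bus (none); mem=70
  op4 P0: store L1 := 41 → M/I/I/I on L1; bus BusRdX; mem=70
  op5 P2: load  L1 → O/I/S/I on L1; bus BusRd; mem=70
  op6 P0: store L0 := 98 → M/I/I/I on L0; bus BusRdX; mem=40
  op7 P1: store L1 := 98 → I/M/I/I on L1; bus BusRdX Flush; mem=41
  op8 P0: store L0 := 12 → M/I/I/I on L0; bus (none); mem=40
  op9 P1: load  L1 → I/M/I/I on L1; bus (none); mem=41
  op10 P0: load  L0 → M/I/I/I on L0; bus (none); mem=40
  op11 P3: load  L0 → O/I/I/S on L0; bus BusRd; mem=40
  op12 P3: load  L1 → I/O/I/S on L1; bus BusRd; mem=41
  op13 P1: load  L1 → I/O/I/S on L1; bus (none); mem=41
  op14 P3: load  L1 → I/O/I/S on L1; bus (none); mem=41
  op15 P1: load  L0 → O/S/I/S on L0; bus BusRd; mem=40
  op16 P1: store L0 := 75 → I/M/I/I on L0; bus BusUpgr Flush; mem=12
  op17 P2: store L1 := 77 → I/I/M/I on L1; bus BusRdX Flush; mem=98
  op18 P0: load  L0 → S/O/I/I on L0; bus BusRd; mem=12
  op19 P3: load  L1 → I/I/O/S on L1; bus BusRd; mem=98
  op20 P0: load  L0 → S/O/I/I on L0; bus (none); mem=12
  op21 P3: load  L1 → I/I/O/S on L1; bus (none); mem=98
  op22 P3: load  L0 → S/O/I/S on L0; bus BusRd; mem=12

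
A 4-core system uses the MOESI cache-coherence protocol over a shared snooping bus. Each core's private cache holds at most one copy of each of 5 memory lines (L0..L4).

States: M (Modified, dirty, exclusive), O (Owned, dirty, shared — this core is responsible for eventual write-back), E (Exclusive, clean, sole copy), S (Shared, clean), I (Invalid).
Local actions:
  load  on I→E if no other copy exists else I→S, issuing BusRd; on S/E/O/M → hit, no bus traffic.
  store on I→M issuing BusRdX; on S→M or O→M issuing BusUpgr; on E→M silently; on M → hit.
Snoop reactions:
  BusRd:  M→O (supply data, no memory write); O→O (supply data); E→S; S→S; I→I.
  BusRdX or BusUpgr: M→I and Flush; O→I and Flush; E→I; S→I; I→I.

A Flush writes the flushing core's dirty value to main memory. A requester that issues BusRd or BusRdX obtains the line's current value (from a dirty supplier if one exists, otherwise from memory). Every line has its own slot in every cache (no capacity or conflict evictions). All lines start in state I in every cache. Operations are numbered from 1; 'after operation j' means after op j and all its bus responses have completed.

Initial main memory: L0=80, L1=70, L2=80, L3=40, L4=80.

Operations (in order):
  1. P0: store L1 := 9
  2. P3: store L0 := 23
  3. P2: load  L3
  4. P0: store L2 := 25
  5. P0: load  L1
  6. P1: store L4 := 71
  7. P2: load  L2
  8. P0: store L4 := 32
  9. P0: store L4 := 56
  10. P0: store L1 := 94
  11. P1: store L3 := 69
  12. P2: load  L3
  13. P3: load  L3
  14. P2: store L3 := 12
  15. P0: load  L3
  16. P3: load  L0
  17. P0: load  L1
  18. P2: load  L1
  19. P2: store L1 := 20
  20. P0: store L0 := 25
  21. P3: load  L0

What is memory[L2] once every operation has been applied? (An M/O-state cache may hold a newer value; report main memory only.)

memory[L2] = 80

  op1 P0: store L1 := 9 → M/I/I/I on L1; bus BusRdX; mem=70
  op2 P3: store L0 := 23 → I/I/I/M on L0; bus BusRdX; mem=80
  op3 P2: load  L3 → I/I/E/I on L3; bus BusRd; mem=40
  op4 P0: store L2 := 25 → M/I/I/I on L2; bus BusRdX; mem=80
  op5 P0: load  L1 → M/I/I/I on L1; bus (none); mem=70
  op6 P1: store L4 := 71 → I/M/I/I on L4; bus BusRdX; mem=80
  op7 P2: load  L2 → O/I/S/I on L2; bus BusRd; mem=80
  op8 P0: store L4 := 32 → M/I/I/I on L4; bus BusRdX Flush; mem=71
  op9 P0: store L4 := 56 → M/I/I/I on L4; bus (none); mem=71
  op10 P0: store L1 := 94 → M/I/I/I on L1; bus (none); mem=70
  op11 P1: store L3 := 69 → I/M/I/I on L3; bus BusRdX; mem=40
  op12 P2: load  L3 → I/O/S/I on L3; bus BusRd; mem=40
  op13 P3: load  L3 → I/O/S/S on L3; bus BusRd; mem=40
  op14 P2: store L3 := 12 → I/I/M/I on L3; bus BusUpgr Flush; mem=69
  op15 P0: load  L3 → S/I/O/I on L3; bus BusRd; mem=69
  op16 P3: load  L0 → I/I/I/M on L0; bus (none); mem=80
  op17 P0: load  L1 → M/I/I/I on L1; bus (none); mem=70
  op18 P2: load  L1 → O/I/S/I on L1; bus BusRd; mem=70
  op19 P2: store L1 := 20 → I/I/M/I on L1; bus BusUpgr Flush; mem=94
  op20 P0: store L0 := 25 → M/I/I/I on L0; bus BusRdX Flush; mem=23
  op21 P3: load  L0 → O/I/I/S on L0; bus BusRd; mem=23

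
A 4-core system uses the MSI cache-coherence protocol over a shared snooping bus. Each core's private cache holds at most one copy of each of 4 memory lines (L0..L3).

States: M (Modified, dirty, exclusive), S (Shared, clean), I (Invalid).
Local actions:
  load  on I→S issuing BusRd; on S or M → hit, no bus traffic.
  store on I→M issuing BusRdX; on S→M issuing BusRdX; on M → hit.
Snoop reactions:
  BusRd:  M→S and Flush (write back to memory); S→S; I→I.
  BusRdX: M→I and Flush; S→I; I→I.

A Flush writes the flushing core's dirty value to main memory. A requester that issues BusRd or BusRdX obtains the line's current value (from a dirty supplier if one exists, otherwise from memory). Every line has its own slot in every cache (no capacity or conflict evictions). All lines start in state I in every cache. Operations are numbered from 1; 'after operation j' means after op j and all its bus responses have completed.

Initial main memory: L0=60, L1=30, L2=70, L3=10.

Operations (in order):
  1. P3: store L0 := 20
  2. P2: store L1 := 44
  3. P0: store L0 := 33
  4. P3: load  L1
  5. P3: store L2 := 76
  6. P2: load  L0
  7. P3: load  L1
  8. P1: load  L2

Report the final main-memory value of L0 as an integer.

  op1 P3: store L0 := 20 → I/I/I/M on L0; bus BusRdX; mem=60
  op2 P2: store L1 := 44 → I/I/M/I on L1; bus BusRdX; mem=30
  op3 P0: store L0 := 33 → M/I/I/I on L0; bus BusRdX Flush; mem=20
  op4 P3: load  L1 → I/I/S/S on L1; bus BusRd Flush; mem=44
  op5 P3: store L2 := 76 → I/I/I/M on L2; bus BusRdX; mem=70
  op6 P2: load  L0 → S/I/S/I on L0; bus BusRd Flush; mem=33
  op7 P3: load  L1 → I/I/S/S on L1; bus (none); mem=44
  op8 P1: load  L2 → I/S/I/S on L2; bus BusRd Flush; mem=76

memory[L0] = 33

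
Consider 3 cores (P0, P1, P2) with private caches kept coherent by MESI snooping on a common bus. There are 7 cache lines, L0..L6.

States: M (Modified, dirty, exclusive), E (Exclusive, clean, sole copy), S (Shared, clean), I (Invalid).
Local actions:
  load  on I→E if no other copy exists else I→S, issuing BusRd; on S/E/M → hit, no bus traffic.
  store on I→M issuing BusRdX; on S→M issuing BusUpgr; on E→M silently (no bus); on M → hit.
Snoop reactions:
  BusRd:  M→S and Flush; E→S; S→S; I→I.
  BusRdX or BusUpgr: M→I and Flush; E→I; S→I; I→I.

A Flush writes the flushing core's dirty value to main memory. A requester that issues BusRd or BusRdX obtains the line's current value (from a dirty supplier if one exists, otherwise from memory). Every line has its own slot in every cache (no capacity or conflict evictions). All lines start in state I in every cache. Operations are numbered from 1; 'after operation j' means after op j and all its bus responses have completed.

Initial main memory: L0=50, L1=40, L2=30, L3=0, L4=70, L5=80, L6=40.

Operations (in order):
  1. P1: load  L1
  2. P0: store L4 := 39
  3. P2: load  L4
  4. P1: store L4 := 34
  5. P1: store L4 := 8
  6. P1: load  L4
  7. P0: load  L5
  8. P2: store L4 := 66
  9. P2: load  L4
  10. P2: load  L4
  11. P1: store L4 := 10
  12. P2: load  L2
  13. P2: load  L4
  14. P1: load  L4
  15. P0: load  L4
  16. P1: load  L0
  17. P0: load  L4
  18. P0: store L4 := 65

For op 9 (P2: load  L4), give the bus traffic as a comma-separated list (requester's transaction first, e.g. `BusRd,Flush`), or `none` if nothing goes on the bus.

bus = none

1. P1: load  L1  bus=[BusRd]  L1: P0=I P1=E P2=I  mem[L1]=40
2. P0: store L4 := 39  bus=[BusRdX]  L4: P0=M P1=I P2=I  mem[L4]=70
3. P2: load  L4  bus=[BusRd,Flush]  L4: P0=S P1=I P2=S  mem[L4]=39
4. P1: store L4 := 34  bus=[BusRdX]  L4: P0=I P1=M P2=I  mem[L4]=39
5. P1: store L4 := 8  bus=[-]  L4: P0=I P1=M P2=I  mem[L4]=39
6. P1: load  L4  bus=[-]  L4: P0=I P1=M P2=I  mem[L4]=39
7. P0: load  L5  bus=[BusRd]  L5: P0=E P1=I P2=I  mem[L5]=80
8. P2: store L4 := 66  bus=[BusRdX,Flush]  L4: P0=I P1=I P2=M  mem[L4]=8
9. P2: load  L4  bus=[-]  L4: P0=I P1=I P2=M  mem[L4]=8
10. P2: load  L4  bus=[-]  L4: P0=I P1=I P2=M  mem[L4]=8
11. P1: store L4 := 10  bus=[BusRdX,Flush]  L4: P0=I P1=M P2=I  mem[L4]=66
12. P2: load  L2  bus=[BusRd]  L2: P0=I P1=I P2=E  mem[L2]=30
13. P2: load  L4  bus=[BusRd,Flush]  L4: P0=I P1=S P2=S  mem[L4]=10
14. P1: load  L4  bus=[-]  L4: P0=I P1=S P2=S  mem[L4]=10
15. P0: load  L4  bus=[BusRd]  L4: P0=S P1=S P2=S  mem[L4]=10
16. P1: load  L0  bus=[BusRd]  L0: P0=I P1=E P2=I  mem[L0]=50
17. P0: load  L4  bus=[-]  L4: P0=S P1=S P2=S  mem[L4]=10
18. P0: store L4 := 65  bus=[BusUpgr]  L4: P0=M P1=I P2=I  mem[L4]=10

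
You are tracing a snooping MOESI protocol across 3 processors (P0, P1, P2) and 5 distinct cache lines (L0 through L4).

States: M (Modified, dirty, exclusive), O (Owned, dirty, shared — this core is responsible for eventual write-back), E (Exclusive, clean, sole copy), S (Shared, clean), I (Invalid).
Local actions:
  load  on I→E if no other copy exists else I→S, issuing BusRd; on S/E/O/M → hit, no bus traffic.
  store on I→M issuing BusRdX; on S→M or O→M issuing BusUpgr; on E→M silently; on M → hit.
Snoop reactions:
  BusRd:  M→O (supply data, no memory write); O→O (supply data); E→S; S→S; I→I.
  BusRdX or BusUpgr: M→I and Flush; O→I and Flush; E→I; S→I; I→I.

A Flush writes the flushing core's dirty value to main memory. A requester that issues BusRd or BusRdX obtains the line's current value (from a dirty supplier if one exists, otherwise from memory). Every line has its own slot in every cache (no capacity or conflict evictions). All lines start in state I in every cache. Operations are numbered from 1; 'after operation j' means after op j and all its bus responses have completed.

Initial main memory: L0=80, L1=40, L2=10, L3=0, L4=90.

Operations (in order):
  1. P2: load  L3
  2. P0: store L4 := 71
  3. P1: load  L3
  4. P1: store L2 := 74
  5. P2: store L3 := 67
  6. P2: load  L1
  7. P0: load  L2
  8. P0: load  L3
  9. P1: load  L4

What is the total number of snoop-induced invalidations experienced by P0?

1. P2: load  L3  bus=[BusRd]  L3: P0=I P1=I P2=E  mem[L3]=0
2. P0: store L4 := 71  bus=[BusRdX]  L4: P0=M P1=I P2=I  mem[L4]=90
3. P1: load  L3  bus=[BusRd]  L3: P0=I P1=S P2=S  mem[L3]=0
4. P1: store L2 := 74  bus=[BusRdX]  L2: P0=I P1=M P2=I  mem[L2]=10
5. P2: store L3 := 67  bus=[BusUpgr]  L3: P0=I P1=I P2=M  mem[L3]=0
6. P2: load  L1  bus=[BusRd]  L1: P0=I P1=I P2=E  mem[L1]=40
7. P0: load  L2  bus=[BusRd]  L2: P0=S P1=O P2=I  mem[L2]=10
8. P0: load  L3  bus=[BusRd]  L3: P0=S P1=I P2=O  mem[L3]=0
9. P1: load  L4  bus=[BusRd]  L4: P0=O P1=S P2=I  mem[L4]=90

invalidations = 0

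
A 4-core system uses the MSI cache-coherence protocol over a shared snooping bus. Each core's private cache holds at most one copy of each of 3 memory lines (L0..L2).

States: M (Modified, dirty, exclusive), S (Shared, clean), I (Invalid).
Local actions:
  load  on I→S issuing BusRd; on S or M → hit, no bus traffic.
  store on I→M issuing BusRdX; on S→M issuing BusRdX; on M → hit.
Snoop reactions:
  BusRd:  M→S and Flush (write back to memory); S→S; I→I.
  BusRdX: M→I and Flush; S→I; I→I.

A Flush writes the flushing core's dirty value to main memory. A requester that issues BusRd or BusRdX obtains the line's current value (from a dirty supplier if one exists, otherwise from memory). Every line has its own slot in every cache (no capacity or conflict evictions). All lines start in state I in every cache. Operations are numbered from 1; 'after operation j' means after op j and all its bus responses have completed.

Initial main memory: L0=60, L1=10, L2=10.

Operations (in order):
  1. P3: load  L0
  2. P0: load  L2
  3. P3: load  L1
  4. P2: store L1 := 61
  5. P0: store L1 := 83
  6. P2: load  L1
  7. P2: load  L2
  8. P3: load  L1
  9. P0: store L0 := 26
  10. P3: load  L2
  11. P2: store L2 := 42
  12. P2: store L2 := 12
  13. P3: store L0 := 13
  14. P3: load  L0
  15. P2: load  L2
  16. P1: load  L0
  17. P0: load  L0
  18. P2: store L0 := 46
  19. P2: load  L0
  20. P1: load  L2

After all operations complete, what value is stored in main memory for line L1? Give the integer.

memory[L1] = 83

  op1 P3: load  L0 → I/I/I/S on L0; bus BusRd; mem=60
  op2 P0: load  L2 → S/I/I/I on L2; bus BusRd; mem=10
  op3 P3: load  L1 → I/I/I/S on L1; bus BusRd; mem=10
  op4 P2: store L1 := 61 → I/I/M/I on L1; bus BusRdX; mem=10
  op5 P0: store L1 := 83 → M/I/I/I on L1; bus BusRdX Flush; mem=61
  op6 P2: load  L1 → S/I/S/I on L1; bus BusRd Flush; mem=83
  op7 P2: load  L2 → S/I/S/I on L2; bus BusRd; mem=10
  op8 P3: load  L1 → S/I/S/S on L1; bus BusRd; mem=83
  op9 P0: store L0 := 26 → M/I/I/I on L0; bus BusRdX; mem=60
  op10 P3: load  L2 → S/I/S/S on L2; bus BusRd; mem=10
  op11 P2: store L2 := 42 → I/I/M/I on L2; bus BusRdX; mem=10
  op12 P2: store L2 := 12 → I/I/M/I on L2; bus (none); mem=10
  op13 P3: store L0 := 13 → I/I/I/M on L0; bus BusRdX Flush; mem=26
  op14 P3: load  L0 → I/I/I/M on L0; bus (none); mem=26
  op15 P2: load  L2 → I/I/M/I on L2; bus (none); mem=10
  op16 P1: load  L0 → I/S/I/S on L0; bus BusRd Flush; mem=13
  op17 P0: load  L0 → S/S/I/S on L0; bus BusRd; mem=13
  op18 P2: store L0 := 46 → I/I/M/I on L0; bus BusRdX; mem=13
  op19 P2: load  L0 → I/I/M/I on L0; bus (none); mem=13
  op20 P1: load  L2 → I/S/S/I on L2; bus BusRd Flush; mem=12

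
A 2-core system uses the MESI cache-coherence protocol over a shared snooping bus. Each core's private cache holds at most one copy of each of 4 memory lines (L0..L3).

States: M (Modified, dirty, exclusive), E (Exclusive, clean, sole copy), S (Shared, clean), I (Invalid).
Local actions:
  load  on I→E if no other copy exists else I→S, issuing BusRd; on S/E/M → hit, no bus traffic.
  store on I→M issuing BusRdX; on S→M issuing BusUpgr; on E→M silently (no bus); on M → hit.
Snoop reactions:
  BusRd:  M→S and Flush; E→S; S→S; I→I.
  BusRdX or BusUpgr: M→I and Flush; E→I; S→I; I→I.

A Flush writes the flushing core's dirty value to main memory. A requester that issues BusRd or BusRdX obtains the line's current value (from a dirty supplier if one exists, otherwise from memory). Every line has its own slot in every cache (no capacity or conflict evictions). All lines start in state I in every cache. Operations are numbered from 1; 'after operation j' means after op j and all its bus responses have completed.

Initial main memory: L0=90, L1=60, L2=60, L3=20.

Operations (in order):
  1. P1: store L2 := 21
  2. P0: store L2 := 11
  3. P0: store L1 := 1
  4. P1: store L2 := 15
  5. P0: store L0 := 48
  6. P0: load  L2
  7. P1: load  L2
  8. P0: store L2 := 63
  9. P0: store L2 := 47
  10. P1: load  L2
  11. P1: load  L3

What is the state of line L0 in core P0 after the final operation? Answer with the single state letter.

state = M

[1] P1: store L2 := 21 | P0:I, P1:M(21) | bus: BusRdX
[2] P0: store L2 := 11 | P0:M(11), P1:I | bus: BusRdX,Flush
[3] P0: store L1 := 1 | P0:M(1), P1:I | bus: BusRdX
[4] P1: store L2 := 15 | P0:I, P1:M(15) | bus: BusRdX,Flush
[5] P0: store L0 := 48 | P0:M(48), P1:I | bus: BusRdX
[6] P0: load  L2 | P0:S(15), P1:S(15) | bus: BusRd,Flush
[7] P1: load  L2 | P0:S(15), P1:S(15) | bus: none
[8] P0: store L2 := 63 | P0:M(63), P1:I | bus: BusUpgr
[9] P0: store L2 := 47 | P0:M(47), P1:I | bus: none
[10] P1: load  L2 | P0:S(47), P1:S(47) | bus: BusRd,Flush
[11] P1: load  L3 | P0:I, P1:E(20) | bus: BusRd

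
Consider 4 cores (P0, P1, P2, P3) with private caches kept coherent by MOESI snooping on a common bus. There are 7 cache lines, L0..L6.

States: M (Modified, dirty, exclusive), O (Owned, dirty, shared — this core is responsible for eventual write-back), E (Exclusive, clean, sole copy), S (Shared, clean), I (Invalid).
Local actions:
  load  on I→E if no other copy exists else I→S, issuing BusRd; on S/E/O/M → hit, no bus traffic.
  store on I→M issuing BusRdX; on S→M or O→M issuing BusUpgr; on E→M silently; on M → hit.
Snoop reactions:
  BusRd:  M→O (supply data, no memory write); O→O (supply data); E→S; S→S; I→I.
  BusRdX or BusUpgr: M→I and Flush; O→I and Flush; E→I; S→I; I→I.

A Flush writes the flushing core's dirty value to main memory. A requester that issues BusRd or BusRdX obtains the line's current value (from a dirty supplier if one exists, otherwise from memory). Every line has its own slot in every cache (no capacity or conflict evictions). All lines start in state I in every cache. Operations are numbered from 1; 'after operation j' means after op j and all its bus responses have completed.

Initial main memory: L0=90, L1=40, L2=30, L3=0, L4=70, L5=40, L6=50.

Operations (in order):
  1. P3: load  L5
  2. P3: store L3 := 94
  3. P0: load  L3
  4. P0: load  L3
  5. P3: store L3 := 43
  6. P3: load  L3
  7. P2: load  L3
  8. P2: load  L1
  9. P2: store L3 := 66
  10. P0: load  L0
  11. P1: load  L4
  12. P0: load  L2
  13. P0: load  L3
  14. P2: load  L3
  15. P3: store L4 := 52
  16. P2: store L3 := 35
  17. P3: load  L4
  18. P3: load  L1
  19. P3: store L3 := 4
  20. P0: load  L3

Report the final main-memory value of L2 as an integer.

memory[L2] = 30

[1] P3: load  L5 | P0:I, P1:I, P2:I, P3:E(40) | bus: BusRd
[2] P3: store L3 := 94 | P0:I, P1:I, P2:I, P3:M(94) | bus: BusRdX
[3] P0: load  L3 | P0:S(94), P1:I, P2:I, P3:O(94) | bus: BusRd
[4] P0: load  L3 | P0:S(94), P1:I, P2:I, P3:O(94) | bus: none
[5] P3: store L3 := 43 | P0:I, P1:I, P2:I, P3:M(43) | bus: BusUpgr
[6] P3: load  L3 | P0:I, P1:I, P2:I, P3:M(43) | bus: none
[7] P2: load  L3 | P0:I, P1:I, P2:S(43), P3:O(43) | bus: BusRd
[8] P2: load  L1 | P0:I, P1:I, P2:E(40), P3:I | bus: BusRd
[9] P2: store L3 := 66 | P0:I, P1:I, P2:M(66), P3:I | bus: BusUpgr,Flush
[10] P0: load  L0 | P0:E(90), P1:I, P2:I, P3:I | bus: BusRd
[11] P1: load  L4 | P0:I, P1:E(70), P2:I, P3:I | bus: BusRd
[12] P0: load  L2 | P0:E(30), P1:I, P2:I, P3:I | bus: BusRd
[13] P0: load  L3 | P0:S(66), P1:I, P2:O(66), P3:I | bus: BusRd
[14] P2: load  L3 | P0:S(66), P1:I, P2:O(66), P3:I | bus: none
[15] P3: store L4 := 52 | P0:I, P1:I, P2:I, P3:M(52) | bus: BusRdX
[16] P2: store L3 := 35 | P0:I, P1:I, P2:M(35), P3:I | bus: BusUpgr
[17] P3: load  L4 | P0:I, P1:I, P2:I, P3:M(52) | bus: none
[18] P3: load  L1 | P0:I, P1:I, P2:S(40), P3:S(40) | bus: BusRd
[19] P3: store L3 := 4 | P0:I, P1:I, P2:I, P3:M(4) | bus: BusRdX,Flush
[20] P0: load  L3 | P0:S(4), P1:I, P2:I, P3:O(4) | bus: BusRd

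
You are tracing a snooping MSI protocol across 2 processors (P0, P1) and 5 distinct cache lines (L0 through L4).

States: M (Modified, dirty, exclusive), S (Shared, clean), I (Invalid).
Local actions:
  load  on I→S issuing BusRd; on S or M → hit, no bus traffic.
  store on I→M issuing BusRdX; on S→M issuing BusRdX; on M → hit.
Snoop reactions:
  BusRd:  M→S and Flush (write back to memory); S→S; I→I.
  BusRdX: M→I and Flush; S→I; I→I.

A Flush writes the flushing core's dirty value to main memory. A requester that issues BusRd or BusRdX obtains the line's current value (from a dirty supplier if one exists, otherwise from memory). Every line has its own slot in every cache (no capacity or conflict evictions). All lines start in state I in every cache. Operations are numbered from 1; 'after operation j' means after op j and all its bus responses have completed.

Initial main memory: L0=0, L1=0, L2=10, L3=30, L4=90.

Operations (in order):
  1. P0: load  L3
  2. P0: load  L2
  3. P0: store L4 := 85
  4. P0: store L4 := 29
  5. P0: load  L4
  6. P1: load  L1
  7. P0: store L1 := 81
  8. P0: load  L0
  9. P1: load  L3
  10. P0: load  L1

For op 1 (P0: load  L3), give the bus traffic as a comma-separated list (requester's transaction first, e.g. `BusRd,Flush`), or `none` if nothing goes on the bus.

bus = BusRd

[1] P0: load  L3 | P0:S(30), P1:I | bus: BusRd
[2] P0: load  L2 | P0:S(10), P1:I | bus: BusRd
[3] P0: store L4 := 85 | P0:M(85), P1:I | bus: BusRdX
[4] P0: store L4 := 29 | P0:M(29), P1:I | bus: none
[5] P0: load  L4 | P0:M(29), P1:I | bus: none
[6] P1: load  L1 | P0:I, P1:S(0) | bus: BusRd
[7] P0: store L1 := 81 | P0:M(81), P1:I | bus: BusRdX
[8] P0: load  L0 | P0:S(0), P1:I | bus: BusRd
[9] P1: load  L3 | P0:S(30), P1:S(30) | bus: BusRd
[10] P0: load  L1 | P0:M(81), P1:I | bus: none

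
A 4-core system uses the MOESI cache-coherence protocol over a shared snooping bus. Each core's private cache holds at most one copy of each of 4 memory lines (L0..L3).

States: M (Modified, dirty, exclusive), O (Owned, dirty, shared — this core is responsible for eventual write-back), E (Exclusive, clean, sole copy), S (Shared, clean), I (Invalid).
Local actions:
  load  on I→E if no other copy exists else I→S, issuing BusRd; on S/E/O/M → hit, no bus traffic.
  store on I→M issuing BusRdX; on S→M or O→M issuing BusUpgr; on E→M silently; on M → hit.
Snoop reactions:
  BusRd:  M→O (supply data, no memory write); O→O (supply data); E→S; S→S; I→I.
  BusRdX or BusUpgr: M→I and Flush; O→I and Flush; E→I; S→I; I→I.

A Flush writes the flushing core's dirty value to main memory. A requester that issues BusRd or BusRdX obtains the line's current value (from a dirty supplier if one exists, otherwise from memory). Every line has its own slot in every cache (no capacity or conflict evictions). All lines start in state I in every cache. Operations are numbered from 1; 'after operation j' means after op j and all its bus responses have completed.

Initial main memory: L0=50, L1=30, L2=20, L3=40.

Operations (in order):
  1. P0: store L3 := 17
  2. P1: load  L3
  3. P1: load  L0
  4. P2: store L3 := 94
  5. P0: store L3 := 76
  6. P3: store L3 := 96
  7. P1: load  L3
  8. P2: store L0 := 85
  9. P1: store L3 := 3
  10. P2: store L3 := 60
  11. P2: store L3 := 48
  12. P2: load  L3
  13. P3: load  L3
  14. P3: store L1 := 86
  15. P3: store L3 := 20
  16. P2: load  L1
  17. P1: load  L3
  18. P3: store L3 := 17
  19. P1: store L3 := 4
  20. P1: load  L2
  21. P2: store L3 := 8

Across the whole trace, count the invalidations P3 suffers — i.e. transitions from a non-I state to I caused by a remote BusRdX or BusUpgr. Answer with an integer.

  op1 P0: store L3 := 17 → M/I/I/I on L3; bus BusRdX; mem=40
  op2 P1: load  L3 → O/S/I/I on L3; bus BusRd; mem=40
  op3 P1: load  L0 → I/E/I/I on L0; bus BusRd; mem=50
  op4 P2: store L3 := 94 → I/I/M/I on L3; bus BusRdX Flush; mem=17
  op5 P0: store L3 := 76 → M/I/I/I on L3; bus BusRdX Flush; mem=94
  op6 P3: store L3 := 96 → I/I/I/M on L3; bus BusRdX Flush; mem=76
  op7 P1: load  L3 → I/S/I/O on L3; bus BusRd; mem=76
  op8 P2: store L0 := 85 → I/I/M/I on L0; bus BusRdX; mem=50
  op9 P1: store L3 := 3 → I/M/I/I on L3; bus BusUpgr Flush; mem=96
  op10 P2: store L3 := 60 → I/I/M/I on L3; bus BusRdX Flush; mem=3
  op11 P2: store L3 := 48 → I/I/M/I on L3; bus (none); mem=3
  op12 P2: load  L3 → I/I/M/I on L3; bus (none); mem=3
  op13 P3: load  L3 → I/I/O/S on L3; bus BusRd; mem=3
  op14 P3: store L1 := 86 → I/I/I/M on L1; bus BusRdX; mem=30
  op15 P3: store L3 := 20 → I/I/I/M on L3; bus BusUpgr Flush; mem=48
  op16 P2: load  L1 → I/I/S/O on L1; bus BusRd; mem=30
  op17 P1: load  L3 → I/S/I/O on L3; bus BusRd; mem=48
  op18 P3: store L3 := 17 → I/I/I/M on L3; bus BusUpgr; mem=48
  op19 P1: store L3 := 4 → I/M/I/I on L3; bus BusRdX Flush; mem=17
  op20 P1: load  L2 → I/E/I/I on L2; bus BusRd; mem=20
  op21 P2: store L3 := 8 → I/I/M/I on L3; bus BusRdX Flush; mem=4

invalidations = 2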